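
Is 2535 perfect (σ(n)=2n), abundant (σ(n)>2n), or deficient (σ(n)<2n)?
deficient

Proper divisors of 2535: sum = 1 + 3 + 5 + 13 + 15 + 39 + 65 + 169 + 195 + 507 + 845 = 1857
Since 1857 < 2535, 2535 is deficient.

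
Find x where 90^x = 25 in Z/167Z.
58

Baby-step giant-step with step n = ⌈√167⌉ = 13.
Baby steps 90^j mod 167 (j:value) for j=0..12: 0:1, 1:90, 2:84, 3:45, 4:42, 5:106, 6:21, 7:53, 8:94, 9:110, 10:47, 11:55, 12:107.
Giant-step multiplier: 90^(-13) ≡ 90^(166-13) = 90^153 ≡ 164 (mod 167).
Giant steps γ_i = 25·164^i mod 167: γ_0=25, γ_1=92, γ_2=58, γ_3=160, γ_4=21 (in table at j=6).
x = i·n + j = 4·13 + 6 = 58.
Check: 90^58 ≡ 25 (mod 167).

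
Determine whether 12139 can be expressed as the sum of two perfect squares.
Not possible

Factorization: 12139 = 61 × 199
By Fermat: n is sum of two squares iff every prime p ≡ 3 (mod 4) appears to even power.
Prime(s) ≡ 3 (mod 4) with odd exponent: [(199, 1)]
Therefore 12139 cannot be expressed as a² + b².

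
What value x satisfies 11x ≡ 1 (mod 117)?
32

gcd(11, 117) = 1, so the inverse exists.
Extended Euclidean algorithm on (117, 11):
117 = 10 × 11 + 7  ⟹  7 = (1)·117 + (-10)·11
11 = 1 × 7 + 4  ⟹  4 = (-1)·117 + (11)·11
7 = 1 × 4 + 3  ⟹  3 = (2)·117 + (-21)·11
4 = 1 × 3 + 1  ⟹  1 = (-3)·117 + (32)·11
So (32)·11 ≡ 1 (mod 117), i.e. 11^(-1) ≡ 32 (mod 117).
Check: 11 × 32 = 352 ≡ 1 (mod 117)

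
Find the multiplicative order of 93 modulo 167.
83

167 is prime, so ord(93) divides φ(167) = 166.
Divisors of 166: 1, 2, 83, 166.
Repeated squaring: 93^1 ≡ 93, 93^2 ≡ 132, 93^4 ≡ 56, 93^8 ≡ 130, 93^16 ≡ 33, 93^32 ≡ 87, 93^64 ≡ 54, 93^128 ≡ 77 (mod 167).
Test 93^d mod 167 for each divisor d in increasing order:
93^1 ≡ 93
93^2 ≡ 132
93^83 = 93^64·93^16·93^2·93^1 ≡ 1  ← first divisor giving 1
The order is 83.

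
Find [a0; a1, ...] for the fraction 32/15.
[2; 7, 2]

Euclidean algorithm steps:
32 = 2 × 15 + 2
15 = 7 × 2 + 1
2 = 2 × 1 + 0
Continued fraction: [2; 7, 2]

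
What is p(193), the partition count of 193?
2168627105469

p(n) counts ways to write n as a sum of positive integers (order ignored).
Euler's pentagonal recurrence: p(k) = p(k-1) + p(k-2) - p(k-5) - p(k-7) + p(k-12) + p(k-15) - ... (offsets j(3j∓1)/2, signs ++--, p(0)=1, p(<0)=0).
DP table for k = 0..192: p(0)=1, p(1)=1, p(2)=2, p(3)=3, p(4)=5, p(5)=7, p(6)=11, p(7)=15, p(8)=22, p(9)=30, p(10)=42, p(11)=56, p(12)=77, p(13)=101, p(14)=135, p(15)=176, p(16)=231, p(17)=297, p(18)=385, p(19)=490, p(20)=627, p(21)=792, p(22)=1002, p(23)=1255, p(24)=1575, p(25)=1958, p(26)=2436, p(27)=3010, p(28)=3718, p(29)=4565, p(30)=5604, p(31)=6842, p(32)=8349, p(33)=10143, p(34)=12310, p(35)=14883, p(36)=17977, p(37)=21637, p(38)=26015, p(39)=31185, p(40)=37338, p(41)=44583, p(42)=53174, p(43)=63261, p(44)=75175, p(45)=89134, p(46)=105558, p(47)=124754, p(48)=147273, p(49)=173525, p(50)=204226, p(51)=239943, p(52)=281589, p(53)=329931, p(54)=386155, p(55)=451276, p(56)=526823, p(57)=614154, p(58)=715220, p(59)=831820, p(60)=966467, p(61)=1121505, p(62)=1300156, p(63)=1505499, p(64)=1741630, p(65)=2012558, p(66)=2323520, p(67)=2679689, p(68)=3087735, p(69)=3554345, p(70)=4087968, p(71)=4697205, p(72)=5392783, p(73)=6185689, p(74)=7089500, p(75)=8118264, p(76)=9289091, p(77)=10619863, p(78)=12132164, p(79)=13848650, p(80)=15796476, p(81)=18004327, p(82)=20506255, p(83)=23338469, p(84)=26543660, p(85)=30167357, p(86)=34262962, p(87)=38887673, p(88)=44108109, p(89)=49995925, p(90)=56634173, p(91)=64112359, p(92)=72533807, p(93)=82010177, p(94)=92669720, p(95)=104651419, p(96)=118114304, p(97)=133230930, p(98)=150198136, p(99)=169229875, p(100)=190569292, p(101)=214481126, p(102)=241265379, p(103)=271248950, p(104)=304801365, p(105)=342325709, p(106)=384276336, p(107)=431149389, p(108)=483502844, p(109)=541946240, p(110)=607163746, p(111)=679903203, p(112)=761002156, p(113)=851376628, p(114)=952050665, p(115)=1064144451, p(116)=1188908248, p(117)=1327710076, p(118)=1482074143, p(119)=1653668665, p(120)=1844349560, p(121)=2056148051, p(122)=2291320912, p(123)=2552338241, p(124)=2841940500, p(125)=3163127352, p(126)=3519222692, p(127)=3913864295, p(128)=4351078600, p(129)=4835271870, p(130)=5371315400, p(131)=5964539504, p(132)=6620830889, p(133)=7346629512, p(134)=8149040695, p(135)=9035836076, p(136)=10015581680, p(137)=11097645016, p(138)=12292341831, p(139)=13610949895, p(140)=15065878135, p(141)=16670689208, p(142)=18440293320, p(143)=20390982757, p(144)=22540654445, p(145)=24908858009, p(146)=27517052599, p(147)=30388671978, p(148)=33549419497, p(149)=37027355200, p(150)=40853235313, p(151)=45060624582, p(152)=49686288421, p(153)=54770336324, p(154)=60356673280, p(155)=66493182097, p(156)=73232243759, p(157)=80630964769, p(158)=88751778802, p(159)=97662728555, p(160)=107438159466, p(161)=118159068427, p(162)=129913904637, p(163)=142798995930, p(164)=156919475295, p(165)=172389800255, p(166)=189334822579, p(167)=207890420102, p(168)=228204732751, p(169)=250438925115, p(170)=274768617130, p(171)=301384802048, p(172)=330495499613, p(173)=362326859895, p(174)=397125074750, p(175)=435157697830, p(176)=476715857290, p(177)=522115831195, p(178)=571701605655, p(179)=625846753120, p(180)=684957390936, p(181)=749474411781, p(182)=819876908323, p(183)=896684817527, p(184)=980462880430, p(185)=1071823774337, p(186)=1171432692373, p(187)=1280011042268, p(188)=1398341745571, p(189)=1527273599625, p(190)=1667727404093, p(191)=1820701100652, p(192)=1987276856363.
Final step: p(193) = p(192) + p(191) - p(188) - p(186) + p(181) + p(178) - p(171) - p(167) + p(158) + p(153) - p(142) - p(136) + p(123) + p(116) - p(101) - p(93) + p(76) + p(67) - p(48) - p(38) + p(17) + p(6)
= 1987276856363 + 1820701100652 - 1398341745571 - 1171432692373 + 749474411781 + 571701605655 - 301384802048 - 207890420102 + 88751778802 + 54770336324 - 18440293320 - 10015581680 + 2552338241 + 1188908248 - 214481126 - 82010177 + 9289091 + 2679689 - 147273 - 26015 + 297 + 11
= 2168627105469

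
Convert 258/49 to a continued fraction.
[5; 3, 1, 3, 3]

Euclidean algorithm steps:
258 = 5 × 49 + 13
49 = 3 × 13 + 10
13 = 1 × 10 + 3
10 = 3 × 3 + 1
3 = 3 × 1 + 0
Continued fraction: [5; 3, 1, 3, 3]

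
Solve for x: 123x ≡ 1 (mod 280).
107

gcd(123, 280) = 1, so the inverse exists.
Extended Euclidean algorithm on (280, 123):
280 = 2 × 123 + 34  ⟹  34 = (1)·280 + (-2)·123
123 = 3 × 34 + 21  ⟹  21 = (-3)·280 + (7)·123
34 = 1 × 21 + 13  ⟹  13 = (4)·280 + (-9)·123
21 = 1 × 13 + 8  ⟹  8 = (-7)·280 + (16)·123
13 = 1 × 8 + 5  ⟹  5 = (11)·280 + (-25)·123
8 = 1 × 5 + 3  ⟹  3 = (-18)·280 + (41)·123
5 = 1 × 3 + 2  ⟹  2 = (29)·280 + (-66)·123
3 = 1 × 2 + 1  ⟹  1 = (-47)·280 + (107)·123
So (107)·123 ≡ 1 (mod 280), i.e. 123^(-1) ≡ 107 (mod 280).
Check: 123 × 107 = 13161 ≡ 1 (mod 280)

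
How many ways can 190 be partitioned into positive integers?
1667727404093

p(n) counts ways to write n as a sum of positive integers (order ignored).
Euler's pentagonal recurrence: p(k) = p(k-1) + p(k-2) - p(k-5) - p(k-7) + p(k-12) + p(k-15) - ... (offsets j(3j∓1)/2, signs ++--, p(0)=1, p(<0)=0).
DP table for k = 0..189: p(0)=1, p(1)=1, p(2)=2, p(3)=3, p(4)=5, p(5)=7, p(6)=11, p(7)=15, p(8)=22, p(9)=30, p(10)=42, p(11)=56, p(12)=77, p(13)=101, p(14)=135, p(15)=176, p(16)=231, p(17)=297, p(18)=385, p(19)=490, p(20)=627, p(21)=792, p(22)=1002, p(23)=1255, p(24)=1575, p(25)=1958, p(26)=2436, p(27)=3010, p(28)=3718, p(29)=4565, p(30)=5604, p(31)=6842, p(32)=8349, p(33)=10143, p(34)=12310, p(35)=14883, p(36)=17977, p(37)=21637, p(38)=26015, p(39)=31185, p(40)=37338, p(41)=44583, p(42)=53174, p(43)=63261, p(44)=75175, p(45)=89134, p(46)=105558, p(47)=124754, p(48)=147273, p(49)=173525, p(50)=204226, p(51)=239943, p(52)=281589, p(53)=329931, p(54)=386155, p(55)=451276, p(56)=526823, p(57)=614154, p(58)=715220, p(59)=831820, p(60)=966467, p(61)=1121505, p(62)=1300156, p(63)=1505499, p(64)=1741630, p(65)=2012558, p(66)=2323520, p(67)=2679689, p(68)=3087735, p(69)=3554345, p(70)=4087968, p(71)=4697205, p(72)=5392783, p(73)=6185689, p(74)=7089500, p(75)=8118264, p(76)=9289091, p(77)=10619863, p(78)=12132164, p(79)=13848650, p(80)=15796476, p(81)=18004327, p(82)=20506255, p(83)=23338469, p(84)=26543660, p(85)=30167357, p(86)=34262962, p(87)=38887673, p(88)=44108109, p(89)=49995925, p(90)=56634173, p(91)=64112359, p(92)=72533807, p(93)=82010177, p(94)=92669720, p(95)=104651419, p(96)=118114304, p(97)=133230930, p(98)=150198136, p(99)=169229875, p(100)=190569292, p(101)=214481126, p(102)=241265379, p(103)=271248950, p(104)=304801365, p(105)=342325709, p(106)=384276336, p(107)=431149389, p(108)=483502844, p(109)=541946240, p(110)=607163746, p(111)=679903203, p(112)=761002156, p(113)=851376628, p(114)=952050665, p(115)=1064144451, p(116)=1188908248, p(117)=1327710076, p(118)=1482074143, p(119)=1653668665, p(120)=1844349560, p(121)=2056148051, p(122)=2291320912, p(123)=2552338241, p(124)=2841940500, p(125)=3163127352, p(126)=3519222692, p(127)=3913864295, p(128)=4351078600, p(129)=4835271870, p(130)=5371315400, p(131)=5964539504, p(132)=6620830889, p(133)=7346629512, p(134)=8149040695, p(135)=9035836076, p(136)=10015581680, p(137)=11097645016, p(138)=12292341831, p(139)=13610949895, p(140)=15065878135, p(141)=16670689208, p(142)=18440293320, p(143)=20390982757, p(144)=22540654445, p(145)=24908858009, p(146)=27517052599, p(147)=30388671978, p(148)=33549419497, p(149)=37027355200, p(150)=40853235313, p(151)=45060624582, p(152)=49686288421, p(153)=54770336324, p(154)=60356673280, p(155)=66493182097, p(156)=73232243759, p(157)=80630964769, p(158)=88751778802, p(159)=97662728555, p(160)=107438159466, p(161)=118159068427, p(162)=129913904637, p(163)=142798995930, p(164)=156919475295, p(165)=172389800255, p(166)=189334822579, p(167)=207890420102, p(168)=228204732751, p(169)=250438925115, p(170)=274768617130, p(171)=301384802048, p(172)=330495499613, p(173)=362326859895, p(174)=397125074750, p(175)=435157697830, p(176)=476715857290, p(177)=522115831195, p(178)=571701605655, p(179)=625846753120, p(180)=684957390936, p(181)=749474411781, p(182)=819876908323, p(183)=896684817527, p(184)=980462880430, p(185)=1071823774337, p(186)=1171432692373, p(187)=1280011042268, p(188)=1398341745571, p(189)=1527273599625.
Final step: p(190) = p(189) + p(188) - p(185) - p(183) + p(178) + p(175) - p(168) - p(164) + p(155) + p(150) - p(139) - p(133) + p(120) + p(113) - p(98) - p(90) + p(73) + p(64) - p(45) - p(35) + p(14) + p(3)
= 1527273599625 + 1398341745571 - 1071823774337 - 896684817527 + 571701605655 + 435157697830 - 228204732751 - 156919475295 + 66493182097 + 40853235313 - 13610949895 - 7346629512 + 1844349560 + 851376628 - 150198136 - 56634173 + 6185689 + 1741630 - 89134 - 14883 + 135 + 3
= 1667727404093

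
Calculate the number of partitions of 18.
385

p(n) counts ways to write n as a sum of positive integers (order ignored).
Euler's pentagonal recurrence: p(k) = p(k-1) + p(k-2) - p(k-5) - p(k-7) + p(k-12) + p(k-15) - ... (offsets j(3j∓1)/2, signs ++--, p(0)=1, p(<0)=0).
DP table for k = 0..17: p(0)=1, p(1)=1, p(2)=2, p(3)=3, p(4)=5, p(5)=7, p(6)=11, p(7)=15, p(8)=22, p(9)=30, p(10)=42, p(11)=56, p(12)=77, p(13)=101, p(14)=135, p(15)=176, p(16)=231, p(17)=297.
Final step: p(18) = p(17) + p(16) - p(13) - p(11) + p(6) + p(3)
= 297 + 231 - 101 - 56 + 11 + 3
= 385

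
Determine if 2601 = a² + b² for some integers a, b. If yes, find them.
0² + 51² (a=0, b=51)

Factorization: 2601 = 3^2 × 17^2
By Fermat: n is sum of two squares iff every prime p ≡ 3 (mod 4) appears to even power.
All primes ≡ 3 (mod 4) appear to even power.
Search a = 0, 1, 2, … for 2601 - a² a perfect square: first hit at a = 0: 2601 - 0 = 2601 = 51².
2601 = 0² + 51² = 0 + 2601 ✓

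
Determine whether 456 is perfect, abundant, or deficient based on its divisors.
abundant

Proper divisors of 456: sum = 1 + 2 + 3 + 4 + 6 + 8 + 12 + 19 + 24 + 38 + 57 + 76 + 114 + 152 + 228 = 744
Since 744 > 456, 456 is abundant.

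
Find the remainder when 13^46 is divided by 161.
8

Repeated squaring. Binary of 46 = 101110.
13^1 ≡ 13 (mod 161); 13^2 ≡ 8 (mod 161); 13^4 ≡ 64 (mod 161); 13^8 ≡ 71 (mod 161); 13^16 ≡ 50 (mod 161); 13^32 ≡ 85 (mod 161)
13^46 = 13^2 × 13^4 × 13^8 × 13^32 ≡ 8 (mod 161)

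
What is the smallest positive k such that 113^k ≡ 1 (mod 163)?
81

163 is prime, so ord(113) divides φ(163) = 162.
Divisors of 162: 1, 2, 3, 6, 9, 18, 27, 54, 81, 162.
Repeated squaring: 113^1 ≡ 113, 113^2 ≡ 55, 113^4 ≡ 91, 113^8 ≡ 131, 113^16 ≡ 46, 113^32 ≡ 160, 113^64 ≡ 9, 113^128 ≡ 81 (mod 163).
Test 113^d mod 163 for each divisor d in increasing order:
113^1 ≡ 113
113^2 ≡ 55
113^3 = 113^2·113^1 ≡ 21
113^6 = 113^4·113^2 ≡ 115
113^9 = 113^8·113^1 ≡ 133
113^18 = 113^16·113^2 ≡ 85
113^27 = 113^16·113^8·113^2·113^1 ≡ 58
113^54 = 113^32·113^16·113^4·113^2 ≡ 104
113^81 = 113^64·113^16·113^1 ≡ 1  ← first divisor giving 1
The order is 81.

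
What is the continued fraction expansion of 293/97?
[3; 48, 2]

Euclidean algorithm steps:
293 = 3 × 97 + 2
97 = 48 × 2 + 1
2 = 2 × 1 + 0
Continued fraction: [3; 48, 2]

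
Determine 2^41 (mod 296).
32

Repeated squaring. Binary of 41 = 101001.
2^1 ≡ 2 (mod 296); 2^2 ≡ 4 (mod 296); 2^4 ≡ 16 (mod 296); 2^8 ≡ 256 (mod 296); 2^16 ≡ 120 (mod 296); 2^32 ≡ 192 (mod 296)
2^41 = 2^1 × 2^8 × 2^32 ≡ 32 (mod 296)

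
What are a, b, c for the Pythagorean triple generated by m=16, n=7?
(207, 224, 305)

Euclid's formula: a = m² - n², b = 2mn, c = m² + n²
m = 16, n = 7
a = 16² - 7² = 256 - 49 = 207
b = 2 × 16 × 7 = 224
c = 16² + 7² = 256 + 49 = 305
Verification: 207² + 224² = 42849 + 50176 = 93025 = 305² ✓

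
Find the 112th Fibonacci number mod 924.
903

Matrix identity: Q^n = [[F_(n+1), F_n], [F_n, F_(n-1)]] with Q = [[1,1],[1,0]].
n = 112 = 1110000₂. Square-and-multiply, entries mod 924:
Q^1 = [[1,1],[1,0]]
Q^3 = (Q^1)²·Q = [[3,2],[2,1]]
Q^7 = (Q^3)²·Q = [[21,13],[13,8]]
Q^14 = (Q^7)² = [[610,377],[377,233]]
Q^28 = (Q^14)² = [[485,879],[879,530]]
Q^56 = (Q^28)² = [[706,525],[525,181]]
Q^112 = (Q^56)² = [[673,903],[903,694]]
F_112 mod 924 = Q^112[0][1] = 903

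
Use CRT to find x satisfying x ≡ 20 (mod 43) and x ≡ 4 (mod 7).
235

Using Chinese Remainder Theorem:
M = 43 × 7 = 301
M1 = 7, M2 = 43
y1 = 7^(-1) mod 43 = 37
y2 = 43^(-1) mod 7 = 1
x = (20×7×37 + 4×43×1) mod 301 = 235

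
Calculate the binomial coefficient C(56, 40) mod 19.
1

Using Lucas' theorem:
Write n=56 and k=40 in base 19:
n in base 19: [2, 18]
k in base 19: [2, 2]
C(56,40) mod 19 = ∏ C(n_i, k_i) mod 19
Digit binomials (mod 19): C(2,2) = 1; C(18,2) = 153 ≡ 1
Product: 1 × 1 = 1 ≡ 1 (mod 19)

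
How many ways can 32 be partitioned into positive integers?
8349

p(n) counts ways to write n as a sum of positive integers (order ignored).
Euler's pentagonal recurrence: p(k) = p(k-1) + p(k-2) - p(k-5) - p(k-7) + p(k-12) + p(k-15) - ... (offsets j(3j∓1)/2, signs ++--, p(0)=1, p(<0)=0).
DP table for k = 0..31: p(0)=1, p(1)=1, p(2)=2, p(3)=3, p(4)=5, p(5)=7, p(6)=11, p(7)=15, p(8)=22, p(9)=30, p(10)=42, p(11)=56, p(12)=77, p(13)=101, p(14)=135, p(15)=176, p(16)=231, p(17)=297, p(18)=385, p(19)=490, p(20)=627, p(21)=792, p(22)=1002, p(23)=1255, p(24)=1575, p(25)=1958, p(26)=2436, p(27)=3010, p(28)=3718, p(29)=4565, p(30)=5604, p(31)=6842.
Final step: p(32) = p(31) + p(30) - p(27) - p(25) + p(20) + p(17) - p(10) - p(6)
= 6842 + 5604 - 3010 - 1958 + 627 + 297 - 42 - 11
= 8349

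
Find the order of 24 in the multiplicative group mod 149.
74

149 is prime, so ord(24) divides φ(149) = 148.
Divisors of 148: 1, 2, 4, 37, 74, 148.
Repeated squaring: 24^1 ≡ 24, 24^2 ≡ 129, 24^4 ≡ 102, 24^8 ≡ 123, 24^16 ≡ 80, 24^32 ≡ 142, 24^64 ≡ 49, 24^128 ≡ 17 (mod 149).
Test 24^d mod 149 for each divisor d in increasing order:
24^1 ≡ 24
24^2 ≡ 129
24^4 ≡ 102
24^37 = 24^32·24^4·24^1 ≡ 148
24^74 = 24^64·24^8·24^2 ≡ 1  ← first divisor giving 1
The order is 74.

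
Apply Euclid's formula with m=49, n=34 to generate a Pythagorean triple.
(1245, 3332, 3557)

Euclid's formula: a = m² - n², b = 2mn, c = m² + n²
m = 49, n = 34
a = 49² - 34² = 2401 - 1156 = 1245
b = 2 × 49 × 34 = 3332
c = 49² + 34² = 2401 + 1156 = 3557
Verification: 1245² + 3332² = 1550025 + 11102224 = 12652249 = 3557² ✓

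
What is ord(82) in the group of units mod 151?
150

151 is prime, so ord(82) divides φ(151) = 150.
Divisors of 150: 1, 2, 3, 5, 6, 10, 15, 25, 30, 50, 75, 150.
Repeated squaring: 82^1 ≡ 82, 82^2 ≡ 80, 82^4 ≡ 58, 82^8 ≡ 42, 82^16 ≡ 103, 82^32 ≡ 39, 82^64 ≡ 11, 82^128 ≡ 121 (mod 151).
Test 82^d mod 151 for each divisor d in increasing order:
82^1 ≡ 82
82^2 ≡ 80
82^3 = 82^2·82^1 ≡ 67
82^5 = 82^4·82^1 ≡ 75
82^6 = 82^4·82^2 ≡ 110
82^10 = 82^8·82^2 ≡ 38
82^15 = 82^8·82^4·82^2·82^1 ≡ 132
82^25 = 82^16·82^8·82^1 ≡ 33
82^30 = 82^16·82^8·82^4·82^2 ≡ 59
82^50 = 82^32·82^16·82^2 ≡ 32
82^75 = 82^64·82^8·82^2·82^1 ≡ 150
82^150 = 82^128·82^16·82^4·82^2 ≡ 1  ← first divisor giving 1
The order is 150.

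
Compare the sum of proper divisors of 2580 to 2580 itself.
abundant

Proper divisors of 2580: sum = 1 + 2 + 3 + 4 + 5 + 6 + 10 + 12 + ... + 516 + 645 + 860 + 1290 (23 divisors) = 4812
Since 4812 > 2580, 2580 is abundant.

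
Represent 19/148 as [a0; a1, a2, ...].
[0; 7, 1, 3, 1, 3]

Euclidean algorithm steps:
19 = 0 × 148 + 19
148 = 7 × 19 + 15
19 = 1 × 15 + 4
15 = 3 × 4 + 3
4 = 1 × 3 + 1
3 = 3 × 1 + 0
Continued fraction: [0; 7, 1, 3, 1, 3]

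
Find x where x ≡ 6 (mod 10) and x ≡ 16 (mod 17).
16

Using Chinese Remainder Theorem:
M = 10 × 17 = 170
M1 = 17, M2 = 10
y1 = 17^(-1) mod 10 = 3
y2 = 10^(-1) mod 17 = 12
x = (6×17×3 + 16×10×12) mod 170 = 16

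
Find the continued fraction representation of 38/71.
[0; 1, 1, 6, 1, 1, 2]

Euclidean algorithm steps:
38 = 0 × 71 + 38
71 = 1 × 38 + 33
38 = 1 × 33 + 5
33 = 6 × 5 + 3
5 = 1 × 3 + 2
3 = 1 × 2 + 1
2 = 2 × 1 + 0
Continued fraction: [0; 1, 1, 6, 1, 1, 2]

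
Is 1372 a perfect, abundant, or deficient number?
abundant

Proper divisors of 1372: sum = 1 + 2 + 4 + 7 + 14 + 28 + 49 + 98 + 196 + 343 + 686 = 1428
Since 1428 > 1372, 1372 is abundant.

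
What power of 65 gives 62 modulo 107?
30

Baby-step giant-step with step n = ⌈√107⌉ = 11.
Baby steps 65^j mod 107 (j:value) for j=0..10: 0:1, 1:65, 2:52, 3:63, 4:29, 5:66, 6:10, 7:8, 8:92, 9:95, 10:76.
Giant-step multiplier: 65^(-11) ≡ 65^(106-11) = 65^95 ≡ 6 (mod 107).
Giant steps γ_i = 62·6^i mod 107: γ_0=62, γ_1=51, γ_2=92 (in table at j=8).
x = i·n + j = 2·11 + 8 = 30.
Check: 65^30 ≡ 62 (mod 107).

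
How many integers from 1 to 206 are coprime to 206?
102

206 = 2 × 103
φ(n) = n × ∏(1 - 1/p) for each prime p dividing n
φ(206) = 206 × (1 - 1/2) × (1 - 1/103) = 102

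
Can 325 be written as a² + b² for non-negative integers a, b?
1² + 18² (a=1, b=18)

Factorization: 325 = 5^2 × 13
By Fermat: n is sum of two squares iff every prime p ≡ 3 (mod 4) appears to even power.
All primes ≡ 3 (mod 4) appear to even power.
Search a = 0, 1, 2, … for 325 - a² a perfect square: first hit at a = 1: 325 - 1 = 324 = 18².
325 = 1² + 18² = 1 + 324 ✓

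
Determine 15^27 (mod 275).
225

Repeated squaring. Binary of 27 = 11011.
15^1 ≡ 15 (mod 275); 15^2 ≡ 225 (mod 275); 15^4 ≡ 25 (mod 275); 15^8 ≡ 75 (mod 275); 15^16 ≡ 125 (mod 275)
15^27 = 15^1 × 15^2 × 15^8 × 15^16 ≡ 225 (mod 275)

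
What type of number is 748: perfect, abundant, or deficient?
abundant

Proper divisors of 748: sum = 1 + 2 + 4 + 11 + 17 + 22 + 34 + 44 + 68 + 187 + 374 = 764
Since 764 > 748, 748 is abundant.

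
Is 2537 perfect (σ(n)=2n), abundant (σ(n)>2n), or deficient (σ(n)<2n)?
deficient

Proper divisors of 2537: sum = 1 + 43 + 59 = 103
Since 103 < 2537, 2537 is deficient.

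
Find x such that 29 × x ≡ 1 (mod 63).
50

gcd(29, 63) = 1, so the inverse exists.
Extended Euclidean algorithm on (63, 29):
63 = 2 × 29 + 5  ⟹  5 = (1)·63 + (-2)·29
29 = 5 × 5 + 4  ⟹  4 = (-5)·63 + (11)·29
5 = 1 × 4 + 1  ⟹  1 = (6)·63 + (-13)·29
So (-13)·29 ≡ 1 (mod 63), i.e. 29^(-1) ≡ -13 ≡ 50 (mod 63).
Check: 29 × 50 = 1450 ≡ 1 (mod 63)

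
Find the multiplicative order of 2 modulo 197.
196

197 is prime, so ord(2) divides φ(197) = 196.
Divisors of 196: 1, 2, 4, 7, 14, 28, 49, 98, 196.
Repeated squaring: 2^1 ≡ 2, 2^2 ≡ 4, 2^4 ≡ 16, 2^8 ≡ 59, 2^16 ≡ 132, 2^32 ≡ 88, 2^64 ≡ 61, 2^128 ≡ 175 (mod 197).
Test 2^d mod 197 for each divisor d in increasing order:
2^1 ≡ 2
2^2 ≡ 4
2^4 ≡ 16
2^7 = 2^4·2^2·2^1 ≡ 128
2^14 = 2^8·2^4·2^2 ≡ 33
2^28 = 2^16·2^8·2^4 ≡ 104
2^49 = 2^32·2^16·2^1 ≡ 183
2^98 = 2^64·2^32·2^2 ≡ 196
2^196 = 2^128·2^64·2^4 ≡ 1  ← first divisor giving 1
The order is 196.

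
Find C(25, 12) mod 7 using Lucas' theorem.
0

Using Lucas' theorem:
Write n=25 and k=12 in base 7:
n in base 7: [3, 4]
k in base 7: [1, 5]
C(25,12) mod 7 = ∏ C(n_i, k_i) mod 7
Digit binomials (mod 7): C(3,1) = 3; C(4,5) = 0 (k_i > n_i)
Product: 3 × 0 = 0 ≡ 0 (mod 7)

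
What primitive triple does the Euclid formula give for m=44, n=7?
(1887, 616, 1985)

Euclid's formula: a = m² - n², b = 2mn, c = m² + n²
m = 44, n = 7
a = 44² - 7² = 1936 - 49 = 1887
b = 2 × 44 × 7 = 616
c = 44² + 7² = 1936 + 49 = 1985
Verification: 1887² + 616² = 3560769 + 379456 = 3940225 = 1985² ✓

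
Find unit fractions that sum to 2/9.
1/5 + 1/45

Greedy algorithm:
2/9: ceiling(9/2) = 5, use 1/5
1/45: ceiling(45/1) = 45, use 1/45
Result: 2/9 = 1/5 + 1/45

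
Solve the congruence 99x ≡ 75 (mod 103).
x ≡ 7 (mod 103)

gcd(99, 103) = 1, which divides 75, so solutions exist.
Find 99^(-1) mod 103 by the extended Euclidean algorithm:
103 = 1 × 99 + 4  ⟹  4 = (1)·103 + (-1)·99
99 = 24 × 4 + 3  ⟹  3 = (-24)·103 + (25)·99
4 = 1 × 3 + 1  ⟹  1 = (25)·103 + (-26)·99
So (-26)·99 ≡ 1 (mod 103), i.e. 99^(-1) ≡ -26 ≡ 77 (mod 103).
x ≡ 77 × 75 = 5775 ≡ 7 (mod 103).
Check: 99 × 7 = 693 ≡ 75 (mod 103).
Unique solution: x ≡ 7 (mod 103)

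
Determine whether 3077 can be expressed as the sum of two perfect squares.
26² + 49² (a=26, b=49)

Factorization: 3077 = 17 × 181
By Fermat: n is sum of two squares iff every prime p ≡ 3 (mod 4) appears to even power.
All primes ≡ 3 (mod 4) appear to even power.
Search a = 0, 1, 2, … for 3077 - a² a perfect square: first hit at a = 26: 3077 - 676 = 2401 = 49².
3077 = 26² + 49² = 676 + 2401 ✓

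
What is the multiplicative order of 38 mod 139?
69

139 is prime, so ord(38) divides φ(139) = 138.
Divisors of 138: 1, 2, 3, 6, 23, 46, 69, 138.
Repeated squaring: 38^1 ≡ 38, 38^2 ≡ 54, 38^4 ≡ 136, 38^8 ≡ 9, 38^16 ≡ 81, 38^32 ≡ 28, 38^64 ≡ 89, 38^128 ≡ 137 (mod 139).
Test 38^d mod 139 for each divisor d in increasing order:
38^1 ≡ 38
38^2 ≡ 54
38^3 = 38^2·38^1 ≡ 106
38^6 = 38^4·38^2 ≡ 116
38^23 = 38^16·38^4·38^2·38^1 ≡ 96
38^46 = 38^32·38^8·38^4·38^2 ≡ 42
38^69 = 38^64·38^4·38^1 ≡ 1  ← first divisor giving 1
The order is 69.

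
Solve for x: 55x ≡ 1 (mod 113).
37

gcd(55, 113) = 1, so the inverse exists.
Extended Euclidean algorithm on (113, 55):
113 = 2 × 55 + 3  ⟹  3 = (1)·113 + (-2)·55
55 = 18 × 3 + 1  ⟹  1 = (-18)·113 + (37)·55
So (37)·55 ≡ 1 (mod 113), i.e. 55^(-1) ≡ 37 (mod 113).
Check: 55 × 37 = 2035 ≡ 1 (mod 113)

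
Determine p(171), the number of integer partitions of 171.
301384802048

p(n) counts ways to write n as a sum of positive integers (order ignored).
Euler's pentagonal recurrence: p(k) = p(k-1) + p(k-2) - p(k-5) - p(k-7) + p(k-12) + p(k-15) - ... (offsets j(3j∓1)/2, signs ++--, p(0)=1, p(<0)=0).
DP table for k = 0..170: p(0)=1, p(1)=1, p(2)=2, p(3)=3, p(4)=5, p(5)=7, p(6)=11, p(7)=15, p(8)=22, p(9)=30, p(10)=42, p(11)=56, p(12)=77, p(13)=101, p(14)=135, p(15)=176, p(16)=231, p(17)=297, p(18)=385, p(19)=490, p(20)=627, p(21)=792, p(22)=1002, p(23)=1255, p(24)=1575, p(25)=1958, p(26)=2436, p(27)=3010, p(28)=3718, p(29)=4565, p(30)=5604, p(31)=6842, p(32)=8349, p(33)=10143, p(34)=12310, p(35)=14883, p(36)=17977, p(37)=21637, p(38)=26015, p(39)=31185, p(40)=37338, p(41)=44583, p(42)=53174, p(43)=63261, p(44)=75175, p(45)=89134, p(46)=105558, p(47)=124754, p(48)=147273, p(49)=173525, p(50)=204226, p(51)=239943, p(52)=281589, p(53)=329931, p(54)=386155, p(55)=451276, p(56)=526823, p(57)=614154, p(58)=715220, p(59)=831820, p(60)=966467, p(61)=1121505, p(62)=1300156, p(63)=1505499, p(64)=1741630, p(65)=2012558, p(66)=2323520, p(67)=2679689, p(68)=3087735, p(69)=3554345, p(70)=4087968, p(71)=4697205, p(72)=5392783, p(73)=6185689, p(74)=7089500, p(75)=8118264, p(76)=9289091, p(77)=10619863, p(78)=12132164, p(79)=13848650, p(80)=15796476, p(81)=18004327, p(82)=20506255, p(83)=23338469, p(84)=26543660, p(85)=30167357, p(86)=34262962, p(87)=38887673, p(88)=44108109, p(89)=49995925, p(90)=56634173, p(91)=64112359, p(92)=72533807, p(93)=82010177, p(94)=92669720, p(95)=104651419, p(96)=118114304, p(97)=133230930, p(98)=150198136, p(99)=169229875, p(100)=190569292, p(101)=214481126, p(102)=241265379, p(103)=271248950, p(104)=304801365, p(105)=342325709, p(106)=384276336, p(107)=431149389, p(108)=483502844, p(109)=541946240, p(110)=607163746, p(111)=679903203, p(112)=761002156, p(113)=851376628, p(114)=952050665, p(115)=1064144451, p(116)=1188908248, p(117)=1327710076, p(118)=1482074143, p(119)=1653668665, p(120)=1844349560, p(121)=2056148051, p(122)=2291320912, p(123)=2552338241, p(124)=2841940500, p(125)=3163127352, p(126)=3519222692, p(127)=3913864295, p(128)=4351078600, p(129)=4835271870, p(130)=5371315400, p(131)=5964539504, p(132)=6620830889, p(133)=7346629512, p(134)=8149040695, p(135)=9035836076, p(136)=10015581680, p(137)=11097645016, p(138)=12292341831, p(139)=13610949895, p(140)=15065878135, p(141)=16670689208, p(142)=18440293320, p(143)=20390982757, p(144)=22540654445, p(145)=24908858009, p(146)=27517052599, p(147)=30388671978, p(148)=33549419497, p(149)=37027355200, p(150)=40853235313, p(151)=45060624582, p(152)=49686288421, p(153)=54770336324, p(154)=60356673280, p(155)=66493182097, p(156)=73232243759, p(157)=80630964769, p(158)=88751778802, p(159)=97662728555, p(160)=107438159466, p(161)=118159068427, p(162)=129913904637, p(163)=142798995930, p(164)=156919475295, p(165)=172389800255, p(166)=189334822579, p(167)=207890420102, p(168)=228204732751, p(169)=250438925115, p(170)=274768617130.
Final step: p(171) = p(170) + p(169) - p(166) - p(164) + p(159) + p(156) - p(149) - p(145) + p(136) + p(131) - p(120) - p(114) + p(101) + p(94) - p(79) - p(71) + p(54) + p(45) - p(26) - p(16)
= 274768617130 + 250438925115 - 189334822579 - 156919475295 + 97662728555 + 73232243759 - 37027355200 - 24908858009 + 10015581680 + 5964539504 - 1844349560 - 952050665 + 214481126 + 92669720 - 13848650 - 4697205 + 386155 + 89134 - 2436 - 231
= 301384802048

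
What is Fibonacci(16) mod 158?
39

Matrix identity: Q^n = [[F_(n+1), F_n], [F_n, F_(n-1)]] with Q = [[1,1],[1,0]].
n = 16 = 10000₂. Square-and-multiply, entries mod 158:
Q^1 = [[1,1],[1,0]]
Q^2 = (Q^1)² = [[2,1],[1,1]]
Q^4 = (Q^2)² = [[5,3],[3,2]]
Q^8 = (Q^4)² = [[34,21],[21,13]]
Q^16 = (Q^8)² = [[17,39],[39,136]]
F_16 mod 158 = Q^16[0][1] = 39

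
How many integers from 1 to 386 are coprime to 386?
192

386 = 2 × 193
φ(n) = n × ∏(1 - 1/p) for each prime p dividing n
φ(386) = 386 × (1 - 1/2) × (1 - 1/193) = 192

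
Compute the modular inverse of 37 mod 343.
102

gcd(37, 343) = 1, so the inverse exists.
Extended Euclidean algorithm on (343, 37):
343 = 9 × 37 + 10  ⟹  10 = (1)·343 + (-9)·37
37 = 3 × 10 + 7  ⟹  7 = (-3)·343 + (28)·37
10 = 1 × 7 + 3  ⟹  3 = (4)·343 + (-37)·37
7 = 2 × 3 + 1  ⟹  1 = (-11)·343 + (102)·37
So (102)·37 ≡ 1 (mod 343), i.e. 37^(-1) ≡ 102 (mod 343).
Check: 37 × 102 = 3774 ≡ 1 (mod 343)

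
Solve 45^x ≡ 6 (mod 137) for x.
39

Baby-step giant-step with step n = ⌈√137⌉ = 12.
Baby steps 45^j mod 137 (j:value) for j=0..11: 0:1, 1:45, 2:107, 3:20, 4:78, 5:85, 6:126, 7:53, 8:56, 9:54, 10:101, 11:24.
Giant-step multiplier: 45^(-12) ≡ 45^(136-12) = 45^124 ≡ 77 (mod 137).
Giant steps γ_i = 6·77^i mod 137: γ_0=6, γ_1=51, γ_2=91, γ_3=20 (in table at j=3).
x = i·n + j = 3·12 + 3 = 39.
Check: 45^39 ≡ 6 (mod 137).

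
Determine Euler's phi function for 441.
252

441 = 3^2 × 7^2
φ(n) = n × ∏(1 - 1/p) for each prime p dividing n
φ(441) = 441 × (1 - 1/3) × (1 - 1/7) = 252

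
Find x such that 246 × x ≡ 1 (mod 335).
271

gcd(246, 335) = 1, so the inverse exists.
Extended Euclidean algorithm on (335, 246):
335 = 1 × 246 + 89  ⟹  89 = (1)·335 + (-1)·246
246 = 2 × 89 + 68  ⟹  68 = (-2)·335 + (3)·246
89 = 1 × 68 + 21  ⟹  21 = (3)·335 + (-4)·246
68 = 3 × 21 + 5  ⟹  5 = (-11)·335 + (15)·246
21 = 4 × 5 + 1  ⟹  1 = (47)·335 + (-64)·246
So (-64)·246 ≡ 1 (mod 335), i.e. 246^(-1) ≡ -64 ≡ 271 (mod 335).
Check: 246 × 271 = 66666 ≡ 1 (mod 335)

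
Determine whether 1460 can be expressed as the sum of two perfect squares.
4² + 38² (a=4, b=38)

Factorization: 1460 = 2^2 × 5 × 73
By Fermat: n is sum of two squares iff every prime p ≡ 3 (mod 4) appears to even power.
All primes ≡ 3 (mod 4) appear to even power.
Search a = 0, 1, 2, … for 1460 - a² a perfect square: first hit at a = 4: 1460 - 16 = 1444 = 38².
1460 = 4² + 38² = 16 + 1444 ✓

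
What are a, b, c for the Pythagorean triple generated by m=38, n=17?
(1155, 1292, 1733)

Euclid's formula: a = m² - n², b = 2mn, c = m² + n²
m = 38, n = 17
a = 38² - 17² = 1444 - 289 = 1155
b = 2 × 38 × 17 = 1292
c = 38² + 17² = 1444 + 289 = 1733
Verification: 1155² + 1292² = 1334025 + 1669264 = 3003289 = 1733² ✓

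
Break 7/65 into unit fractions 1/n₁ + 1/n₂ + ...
1/10 + 1/130

Greedy algorithm:
7/65: ceiling(65/7) = 10, use 1/10
1/130: ceiling(130/1) = 130, use 1/130
Result: 7/65 = 1/10 + 1/130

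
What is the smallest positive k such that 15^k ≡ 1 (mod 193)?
192

193 is prime, so ord(15) divides φ(193) = 192.
Divisors of 192: 1, 2, 3, 4, 6, 8, 12, 16, 24, 32, 48, 64, 96, 192.
Repeated squaring: 15^1 ≡ 15, 15^2 ≡ 32, 15^4 ≡ 59, 15^8 ≡ 7, 15^16 ≡ 49, 15^32 ≡ 85, 15^64 ≡ 84, 15^128 ≡ 108 (mod 193).
Test 15^d mod 193 for each divisor d in increasing order:
15^1 ≡ 15
15^2 ≡ 32
15^3 = 15^2·15^1 ≡ 94
15^4 ≡ 59
15^6 = 15^4·15^2 ≡ 151
15^8 ≡ 7
15^12 = 15^8·15^4 ≡ 27
15^16 ≡ 49
15^24 = 15^16·15^8 ≡ 150
15^32 ≡ 85
15^48 = 15^32·15^16 ≡ 112
15^64 ≡ 84
15^96 = 15^64·15^32 ≡ 192
15^192 = 15^128·15^64 ≡ 1  ← first divisor giving 1
The order is 192.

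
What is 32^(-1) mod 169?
37

gcd(32, 169) = 1, so the inverse exists.
Extended Euclidean algorithm on (169, 32):
169 = 5 × 32 + 9  ⟹  9 = (1)·169 + (-5)·32
32 = 3 × 9 + 5  ⟹  5 = (-3)·169 + (16)·32
9 = 1 × 5 + 4  ⟹  4 = (4)·169 + (-21)·32
5 = 1 × 4 + 1  ⟹  1 = (-7)·169 + (37)·32
So (37)·32 ≡ 1 (mod 169), i.e. 32^(-1) ≡ 37 (mod 169).
Check: 32 × 37 = 1184 ≡ 1 (mod 169)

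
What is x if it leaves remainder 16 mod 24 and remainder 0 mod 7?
112

Using Chinese Remainder Theorem:
M = 24 × 7 = 168
M1 = 7, M2 = 24
y1 = 7^(-1) mod 24 = 7
y2 = 24^(-1) mod 7 = 5
x = (16×7×7 + 0×24×5) mod 168 = 112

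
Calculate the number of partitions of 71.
4697205

p(n) counts ways to write n as a sum of positive integers (order ignored).
Euler's pentagonal recurrence: p(k) = p(k-1) + p(k-2) - p(k-5) - p(k-7) + p(k-12) + p(k-15) - ... (offsets j(3j∓1)/2, signs ++--, p(0)=1, p(<0)=0).
DP table for k = 0..70: p(0)=1, p(1)=1, p(2)=2, p(3)=3, p(4)=5, p(5)=7, p(6)=11, p(7)=15, p(8)=22, p(9)=30, p(10)=42, p(11)=56, p(12)=77, p(13)=101, p(14)=135, p(15)=176, p(16)=231, p(17)=297, p(18)=385, p(19)=490, p(20)=627, p(21)=792, p(22)=1002, p(23)=1255, p(24)=1575, p(25)=1958, p(26)=2436, p(27)=3010, p(28)=3718, p(29)=4565, p(30)=5604, p(31)=6842, p(32)=8349, p(33)=10143, p(34)=12310, p(35)=14883, p(36)=17977, p(37)=21637, p(38)=26015, p(39)=31185, p(40)=37338, p(41)=44583, p(42)=53174, p(43)=63261, p(44)=75175, p(45)=89134, p(46)=105558, p(47)=124754, p(48)=147273, p(49)=173525, p(50)=204226, p(51)=239943, p(52)=281589, p(53)=329931, p(54)=386155, p(55)=451276, p(56)=526823, p(57)=614154, p(58)=715220, p(59)=831820, p(60)=966467, p(61)=1121505, p(62)=1300156, p(63)=1505499, p(64)=1741630, p(65)=2012558, p(66)=2323520, p(67)=2679689, p(68)=3087735, p(69)=3554345, p(70)=4087968.
Final step: p(71) = p(70) + p(69) - p(66) - p(64) + p(59) + p(56) - p(49) - p(45) + p(36) + p(31) - p(20) - p(14) + p(1)
= 4087968 + 3554345 - 2323520 - 1741630 + 831820 + 526823 - 173525 - 89134 + 17977 + 6842 - 627 - 135 + 1
= 4697205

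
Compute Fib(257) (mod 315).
22

Matrix identity: Q^n = [[F_(n+1), F_n], [F_n, F_(n-1)]] with Q = [[1,1],[1,0]].
n = 257 = 100000001₂. Square-and-multiply, entries mod 315:
Q^1 = [[1,1],[1,0]]
Q^2 = (Q^1)² = [[2,1],[1,1]]
Q^4 = (Q^2)² = [[5,3],[3,2]]
Q^8 = (Q^4)² = [[34,21],[21,13]]
Q^16 = (Q^8)² = [[22,42],[42,295]]
Q^32 = (Q^16)² = [[43,84],[84,274]]
Q^64 = (Q^32)² = [[85,168],[168,232]]
Q^128 = (Q^64)² = [[169,21],[21,148]]
Q^257 = (Q^128)²·Q = [[64,22],[22,42]]
F_257 mod 315 = Q^257[0][1] = 22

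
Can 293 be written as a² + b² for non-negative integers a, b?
2² + 17² (a=2, b=17)

Factorization: 293 = 293
By Fermat: n is sum of two squares iff every prime p ≡ 3 (mod 4) appears to even power.
All primes ≡ 3 (mod 4) appear to even power.
Search a = 0, 1, 2, … for 293 - a² a perfect square: first hit at a = 2: 293 - 4 = 289 = 17².
293 = 2² + 17² = 4 + 289 ✓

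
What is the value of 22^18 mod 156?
40

Repeated squaring. Binary of 18 = 10010.
22^1 ≡ 22 (mod 156); 22^2 ≡ 16 (mod 156); 22^4 ≡ 100 (mod 156); 22^8 ≡ 16 (mod 156); 22^16 ≡ 100 (mod 156)
22^18 = 22^2 × 22^16 ≡ 40 (mod 156)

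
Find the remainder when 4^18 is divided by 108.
28

Repeated squaring. Binary of 18 = 10010.
4^1 ≡ 4 (mod 108); 4^2 ≡ 16 (mod 108); 4^4 ≡ 40 (mod 108); 4^8 ≡ 88 (mod 108); 4^16 ≡ 76 (mod 108)
4^18 = 4^2 × 4^16 ≡ 28 (mod 108)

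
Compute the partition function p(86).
34262962

p(n) counts ways to write n as a sum of positive integers (order ignored).
Euler's pentagonal recurrence: p(k) = p(k-1) + p(k-2) - p(k-5) - p(k-7) + p(k-12) + p(k-15) - ... (offsets j(3j∓1)/2, signs ++--, p(0)=1, p(<0)=0).
DP table for k = 0..85: p(0)=1, p(1)=1, p(2)=2, p(3)=3, p(4)=5, p(5)=7, p(6)=11, p(7)=15, p(8)=22, p(9)=30, p(10)=42, p(11)=56, p(12)=77, p(13)=101, p(14)=135, p(15)=176, p(16)=231, p(17)=297, p(18)=385, p(19)=490, p(20)=627, p(21)=792, p(22)=1002, p(23)=1255, p(24)=1575, p(25)=1958, p(26)=2436, p(27)=3010, p(28)=3718, p(29)=4565, p(30)=5604, p(31)=6842, p(32)=8349, p(33)=10143, p(34)=12310, p(35)=14883, p(36)=17977, p(37)=21637, p(38)=26015, p(39)=31185, p(40)=37338, p(41)=44583, p(42)=53174, p(43)=63261, p(44)=75175, p(45)=89134, p(46)=105558, p(47)=124754, p(48)=147273, p(49)=173525, p(50)=204226, p(51)=239943, p(52)=281589, p(53)=329931, p(54)=386155, p(55)=451276, p(56)=526823, p(57)=614154, p(58)=715220, p(59)=831820, p(60)=966467, p(61)=1121505, p(62)=1300156, p(63)=1505499, p(64)=1741630, p(65)=2012558, p(66)=2323520, p(67)=2679689, p(68)=3087735, p(69)=3554345, p(70)=4087968, p(71)=4697205, p(72)=5392783, p(73)=6185689, p(74)=7089500, p(75)=8118264, p(76)=9289091, p(77)=10619863, p(78)=12132164, p(79)=13848650, p(80)=15796476, p(81)=18004327, p(82)=20506255, p(83)=23338469, p(84)=26543660, p(85)=30167357.
Final step: p(86) = p(85) + p(84) - p(81) - p(79) + p(74) + p(71) - p(64) - p(60) + p(51) + p(46) - p(35) - p(29) + p(16) + p(9)
= 30167357 + 26543660 - 18004327 - 13848650 + 7089500 + 4697205 - 1741630 - 966467 + 239943 + 105558 - 14883 - 4565 + 231 + 30
= 34262962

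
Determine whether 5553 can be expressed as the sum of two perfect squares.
48² + 57² (a=48, b=57)

Factorization: 5553 = 3^2 × 617
By Fermat: n is sum of two squares iff every prime p ≡ 3 (mod 4) appears to even power.
All primes ≡ 3 (mod 4) appear to even power.
Search a = 0, 1, 2, … for 5553 - a² a perfect square: first hit at a = 48: 5553 - 2304 = 3249 = 57².
5553 = 48² + 57² = 2304 + 3249 ✓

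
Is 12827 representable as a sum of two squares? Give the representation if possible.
Not possible

Factorization: 12827 = 101 × 127
By Fermat: n is sum of two squares iff every prime p ≡ 3 (mod 4) appears to even power.
Prime(s) ≡ 3 (mod 4) with odd exponent: [(127, 1)]
Therefore 12827 cannot be expressed as a² + b².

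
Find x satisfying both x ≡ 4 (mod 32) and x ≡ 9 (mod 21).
324

Using Chinese Remainder Theorem:
M = 32 × 21 = 672
M1 = 21, M2 = 32
y1 = 21^(-1) mod 32 = 29
y2 = 32^(-1) mod 21 = 2
x = (4×21×29 + 9×32×2) mod 672 = 324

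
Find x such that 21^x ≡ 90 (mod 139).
61

Baby-step giant-step with step n = ⌈√139⌉ = 12.
Baby steps 21^j mod 139 (j:value) for j=0..11: 0:1, 1:21, 2:24, 3:87, 4:20, 5:3, 6:63, 7:72, 8:122, 9:60, 10:9, 11:50.
Giant-step multiplier: 21^(-12) ≡ 21^(138-12) = 21^126 ≡ 65 (mod 139).
Giant steps γ_i = 90·65^i mod 139: γ_0=90, γ_1=12, γ_2=85, γ_3=104, γ_4=88, γ_5=21 (in table at j=1).
x = i·n + j = 5·12 + 1 = 61.
Check: 21^61 ≡ 90 (mod 139).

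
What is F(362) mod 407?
265

Matrix identity: Q^n = [[F_(n+1), F_n], [F_n, F_(n-1)]] with Q = [[1,1],[1,0]].
n = 362 = 101101010₂. Square-and-multiply, entries mod 407:
Q^1 = [[1,1],[1,0]]
Q^2 = (Q^1)² = [[2,1],[1,1]]
Q^5 = (Q^2)²·Q = [[8,5],[5,3]]
Q^11 = (Q^5)²·Q = [[144,89],[89,55]]
Q^22 = (Q^11)² = [[167,210],[210,364]]
Q^45 = (Q^22)²·Q = [[349,357],[357,399]]
Q^90 = (Q^45)² = [[166,44],[44,122]]
Q^181 = (Q^90)²·Q = [[243,188],[188,55]]
Q^362 = (Q^181)² = [[376,265],[265,111]]
F_362 mod 407 = Q^362[0][1] = 265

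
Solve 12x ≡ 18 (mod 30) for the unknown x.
x ≡ 4 (mod 5)

gcd(12, 30) = 6, which divides 18, so solutions exist.
Divide through by 6: 2x ≡ 3 (mod 5).
Find 2^(-1) mod 5 by the extended Euclidean algorithm:
5 = 2 × 2 + 1  ⟹  1 = (1)·5 + (-2)·2
So (-2)·2 ≡ 1 (mod 5), i.e. 2^(-1) ≡ -2 ≡ 3 (mod 5).
x ≡ 3 × 3 = 9 ≡ 4 (mod 5).
Check: 12 × 4 = 48 ≡ 18 (mod 30).
x ≡ 4 (mod 5), giving 6 solutions mod 30.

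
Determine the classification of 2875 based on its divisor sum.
deficient

Proper divisors of 2875: sum = 1 + 5 + 23 + 25 + 115 + 125 + 575 = 869
Since 869 < 2875, 2875 is deficient.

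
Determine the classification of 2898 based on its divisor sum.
abundant

Proper divisors of 2898: sum = 1 + 2 + 3 + 6 + 7 + 9 + 14 + 18 + ... + 414 + 483 + 966 + 1449 (23 divisors) = 4590
Since 4590 > 2898, 2898 is abundant.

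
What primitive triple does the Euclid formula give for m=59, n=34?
(2325, 4012, 4637)

Euclid's formula: a = m² - n², b = 2mn, c = m² + n²
m = 59, n = 34
a = 59² - 34² = 3481 - 1156 = 2325
b = 2 × 59 × 34 = 4012
c = 59² + 34² = 3481 + 1156 = 4637
Verification: 2325² + 4012² = 5405625 + 16096144 = 21501769 = 4637² ✓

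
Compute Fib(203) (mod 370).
137

Matrix identity: Q^n = [[F_(n+1), F_n], [F_n, F_(n-1)]] with Q = [[1,1],[1,0]].
n = 203 = 11001011₂. Square-and-multiply, entries mod 370:
Q^1 = [[1,1],[1,0]]
Q^3 = (Q^1)²·Q = [[3,2],[2,1]]
Q^6 = (Q^3)² = [[13,8],[8,5]]
Q^12 = (Q^6)² = [[233,144],[144,89]]
Q^25 = (Q^12)²·Q = [[33,285],[285,118]]
Q^50 = (Q^25)² = [[174,115],[115,59]]
Q^101 = (Q^50)²·Q = [[366,211],[211,155]]
Q^203 = (Q^101)²·Q = [[178,137],[137,41]]
F_203 mod 370 = Q^203[0][1] = 137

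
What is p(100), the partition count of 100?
190569292

p(n) counts ways to write n as a sum of positive integers (order ignored).
Euler's pentagonal recurrence: p(k) = p(k-1) + p(k-2) - p(k-5) - p(k-7) + p(k-12) + p(k-15) - ... (offsets j(3j∓1)/2, signs ++--, p(0)=1, p(<0)=0).
DP table for k = 0..99: p(0)=1, p(1)=1, p(2)=2, p(3)=3, p(4)=5, p(5)=7, p(6)=11, p(7)=15, p(8)=22, p(9)=30, p(10)=42, p(11)=56, p(12)=77, p(13)=101, p(14)=135, p(15)=176, p(16)=231, p(17)=297, p(18)=385, p(19)=490, p(20)=627, p(21)=792, p(22)=1002, p(23)=1255, p(24)=1575, p(25)=1958, p(26)=2436, p(27)=3010, p(28)=3718, p(29)=4565, p(30)=5604, p(31)=6842, p(32)=8349, p(33)=10143, p(34)=12310, p(35)=14883, p(36)=17977, p(37)=21637, p(38)=26015, p(39)=31185, p(40)=37338, p(41)=44583, p(42)=53174, p(43)=63261, p(44)=75175, p(45)=89134, p(46)=105558, p(47)=124754, p(48)=147273, p(49)=173525, p(50)=204226, p(51)=239943, p(52)=281589, p(53)=329931, p(54)=386155, p(55)=451276, p(56)=526823, p(57)=614154, p(58)=715220, p(59)=831820, p(60)=966467, p(61)=1121505, p(62)=1300156, p(63)=1505499, p(64)=1741630, p(65)=2012558, p(66)=2323520, p(67)=2679689, p(68)=3087735, p(69)=3554345, p(70)=4087968, p(71)=4697205, p(72)=5392783, p(73)=6185689, p(74)=7089500, p(75)=8118264, p(76)=9289091, p(77)=10619863, p(78)=12132164, p(79)=13848650, p(80)=15796476, p(81)=18004327, p(82)=20506255, p(83)=23338469, p(84)=26543660, p(85)=30167357, p(86)=34262962, p(87)=38887673, p(88)=44108109, p(89)=49995925, p(90)=56634173, p(91)=64112359, p(92)=72533807, p(93)=82010177, p(94)=92669720, p(95)=104651419, p(96)=118114304, p(97)=133230930, p(98)=150198136, p(99)=169229875.
Final step: p(100) = p(99) + p(98) - p(95) - p(93) + p(88) + p(85) - p(78) - p(74) + p(65) + p(60) - p(49) - p(43) + p(30) + p(23) - p(8) - p(0)
= 169229875 + 150198136 - 104651419 - 82010177 + 44108109 + 30167357 - 12132164 - 7089500 + 2012558 + 966467 - 173525 - 63261 + 5604 + 1255 - 22 - 1
= 190569292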